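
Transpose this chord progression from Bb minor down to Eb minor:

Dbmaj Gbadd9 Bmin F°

Bb minor down to Eb minor is a perfect fifth; each chord root moves by that interval while the quality stays the same.
Dbmaj: root Db down a perfect fifth → Gb, giving Gbmaj.
Gbadd9: root Gb down a perfect fifth → Cb, giving Cbadd9.
Bmin: root B down a perfect fifth → E, giving Emin.
F°: root F down a perfect fifth → Bb, giving Bb°.

Gbmaj Cbadd9 Emin Bb°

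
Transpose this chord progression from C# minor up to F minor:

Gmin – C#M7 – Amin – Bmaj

C# minor up to F minor is a diminished fourth; each chord root moves by that interval while the quality stays the same.
Gmin: root G up a diminished fourth → Cb, giving Cbmin.
C#M7: root C# up a diminished fourth → F, giving FM7.
Amin: root A up a diminished fourth → Db, giving Dbmin.
Bmaj: root B up a diminished fourth → Eb, giving Ebmaj.

Cbmin FM7 Dbmin Ebmaj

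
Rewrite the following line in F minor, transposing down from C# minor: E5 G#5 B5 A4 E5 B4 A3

Ab4 C5 Eb5 Db4 Ab4 Eb4 Db3

C# minor to F minor down is an augmented fifth, so every note moves down by that interval.
E5 → Ab4
G#5 → C5
B5 → Eb5
A4 → Db4
E5 → Ab4
B4 → Eb4
A3 → Db3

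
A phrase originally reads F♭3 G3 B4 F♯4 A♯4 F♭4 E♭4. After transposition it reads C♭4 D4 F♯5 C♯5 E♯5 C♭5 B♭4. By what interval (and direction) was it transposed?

up a perfect fifth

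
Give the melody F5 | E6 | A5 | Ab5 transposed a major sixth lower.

F5: a sixth down reaches A, and 9 semitones makes it Ab4.
A major sixth down from E6 gives G5.
A5: a sixth down reaches C, and 9 semitones makes it C5.
A major sixth down from Ab5 gives Cb5.

Ab4 G5 C5 Cb5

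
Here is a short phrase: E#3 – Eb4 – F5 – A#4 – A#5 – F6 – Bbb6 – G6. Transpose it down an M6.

G#2 Gb3 Ab4 C#4 C#5 Ab5 Dbb6 Bb5

E#3 gives G#2
Eb4 gives Gb3
F5 gives Ab4
A#4 gives C#4
A#5 gives C#5
F6 gives Ab5
Bbb6 gives Dbb6
G6 gives Bb5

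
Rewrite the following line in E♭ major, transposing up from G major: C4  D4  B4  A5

G major to E♭ major up is a minor sixth, so every note moves up by that interval.
C4 -> Ab4
D4 -> Bb4
B4 -> G5
A5 -> F6

Ab4 Bb4 G5 F6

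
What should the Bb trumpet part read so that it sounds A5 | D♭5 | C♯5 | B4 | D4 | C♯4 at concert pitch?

B5 Eb5 D#5 C#5 E4 D#4

Written C4 sounds as Bb3 on the Bb trumpet, so concert pitches are written a major second up.
A5 becomes B5
Db5 becomes Eb5
C#5 becomes D#5
B4 becomes C#5
D4 becomes E4
C#4 becomes D#4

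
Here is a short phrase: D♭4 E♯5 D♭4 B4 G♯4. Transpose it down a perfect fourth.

Ab3 B#4 Ab3 F#4 D#4

Db4 to Ab3
E#5 to B#4
Db4 to Ab3
B4 to F#4
G#4 to D#4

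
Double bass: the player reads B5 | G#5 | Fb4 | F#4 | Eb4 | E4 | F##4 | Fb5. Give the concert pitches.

The double bass sounds a perfect octave below written, so transpose each written note down a perfect octave.
B5 → B4
G#5 → G#4
Fb4 → Fb3
F#4 → F#3
Eb4 → Eb3
E4 → E3
F##4 → F##3
Fb5 → Fb4

B4 G#4 Fb3 F#3 Eb3 E3 F##3 Fb4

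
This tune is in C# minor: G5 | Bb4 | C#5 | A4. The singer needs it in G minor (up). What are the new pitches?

Db6 Fb5 G5 Eb5

C# minor to G minor up is a diminished fifth, so every note moves up by that interval.
G5 gives Db6
Bb4 gives Fb5
C#5 gives G5
A4 gives Eb5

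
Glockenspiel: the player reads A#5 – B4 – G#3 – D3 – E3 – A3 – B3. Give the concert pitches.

A#7 B6 G#5 D5 E5 A5 B5

The glockenspiel sounds a perfect fifteenth above written, so transpose each written note up a perfect fifteenth.
A#5 → A#7
B4 → B6
G#3 → G#5
D3 → D5
E3 → E5
A3 → A5
B3 → B5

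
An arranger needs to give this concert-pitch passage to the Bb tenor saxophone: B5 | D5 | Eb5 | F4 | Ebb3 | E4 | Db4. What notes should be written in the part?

Written C4 sounds as Bb2 on the Bb tenor saxophone, so concert pitches are written a major ninth up.
B5 gives C#7
D5 gives E6
Eb5 gives F6
F4 gives G5
Ebb3 gives Fb4
E4 gives F#5
Db4 gives Eb5

C#7 E6 F6 G5 Fb4 F#5 Eb5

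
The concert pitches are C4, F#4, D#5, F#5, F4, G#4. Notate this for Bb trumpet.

D4 G#4 E#5 G#5 G4 A#4

Written C4 sounds as Bb3 on the Bb trumpet, so concert pitches are written a major second up.
C4 → D4
F#4 → G#4
D#5 → E#5
F#5 → G#5
F4 → G4
G#4 → A#4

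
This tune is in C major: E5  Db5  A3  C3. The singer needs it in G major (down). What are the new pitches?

From C down to G is a perfect fourth; apply that to each pitch.
E5 gives B4
Db5 gives Ab4
A3 gives E3
C3 gives G2

B4 Ab4 E3 G2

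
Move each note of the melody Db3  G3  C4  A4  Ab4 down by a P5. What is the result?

Db3 to Gb2
G3 to C3
C4 to F3
A4 to D4
Ab4 to Db4

Gb2 C3 F3 D4 Db4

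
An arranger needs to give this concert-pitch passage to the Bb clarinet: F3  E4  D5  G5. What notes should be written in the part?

G3 F#4 E5 A5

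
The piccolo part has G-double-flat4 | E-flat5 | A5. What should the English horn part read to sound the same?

First find concert pitch: the piccolo sounds a perfect octave above written, so G-double-flat4 E-flat5 A5 sounds Gbb5 Eb6 A6.
Then write for English horn: it sounds a perfect fifth below written, so the part must be a perfect fifth above concert.
Gbb5 → Dbb6
Eb6 → Bb6
A6 → E7

Dbb6 Bb6 E7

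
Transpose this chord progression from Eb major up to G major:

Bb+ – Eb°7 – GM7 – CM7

Eb major up to G major is a major third; each chord root moves by that interval while the quality stays the same.
Bb+: root Bb up a major third → D, giving D+.
Eb°7: root Eb up a major third → G, giving G°7.
GM7: root G up a major third → B, giving BM7.
CM7: root C up a major third → E, giving EM7.

D+ G°7 BM7 EM7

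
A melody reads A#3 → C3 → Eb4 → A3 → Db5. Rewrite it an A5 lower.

D3 Fb2 Abb3 Db3 Gbb4

A#3 -> D3
C3 -> Fb2
Eb4 -> Abb3
A3 -> Db3
Db5 -> Gbb4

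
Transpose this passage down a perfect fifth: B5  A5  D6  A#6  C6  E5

E5 D5 G5 D#6 F5 A4

A perfect fifth down from B5 gives E5.
A5: a fifth down reaches D, and 7 semitones makes it D5.
D6: a fifth down reaches G, and 7 semitones makes it G5.
A#6: a fifth down reaches D, and 7 semitones makes it D#6.
C6 down a perfect fifth is F5.
E5 down a perfect fifth is A4.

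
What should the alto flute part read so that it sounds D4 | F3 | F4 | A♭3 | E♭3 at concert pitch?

G4 Bb3 Bb4 Db4 Ab3

The alto flute sounds a perfect fourth below written, so the written part must be a perfect fourth above concert — transpose each note up.
D4 becomes G4
F3 becomes Bb3
F4 becomes Bb4
Ab3 becomes Db4
Eb3 becomes Ab3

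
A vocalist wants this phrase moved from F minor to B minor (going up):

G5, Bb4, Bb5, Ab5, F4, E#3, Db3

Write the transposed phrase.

From F up to B is an augmented fourth; apply that to each pitch.
G5 gives C#6
Bb4 gives E5
Bb5 gives E6
Ab5 gives D6
F4 gives B4
E#3 gives A##3
Db3 gives G3

C#6 E5 E6 D6 B4 A##3 G3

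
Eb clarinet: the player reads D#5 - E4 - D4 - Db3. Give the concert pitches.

F#5 G4 F4 Fb3

The Eb clarinet sounds a minor third above written, so transpose each written note up a minor third.
D#5 becomes F#5
E4 becomes G4
D4 becomes F4
Db3 becomes Fb3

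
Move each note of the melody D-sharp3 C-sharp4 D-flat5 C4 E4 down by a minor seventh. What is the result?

E#2 D#3 Eb4 D3 F#3

A minor seventh down from D#3 gives E#2.
A minor seventh down from C#4 gives D#3.
Db5: a seventh down reaches E, and 10 semitones makes it Eb4.
C4 down a minor seventh is D3.
A minor seventh down from E4 gives F#3.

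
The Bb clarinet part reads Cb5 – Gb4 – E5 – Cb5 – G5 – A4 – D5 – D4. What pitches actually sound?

Written C4 on the Bb clarinet sounds as Bb3, a major second lower; apply that shift to every note.
Cb5 → Bbb4
Gb4 → Fb4
E5 → D5
Cb5 → Bbb4
G5 → F5
A4 → G4
D5 → C5
D4 → C4

Bbb4 Fb4 D5 Bbb4 F5 G4 C5 C4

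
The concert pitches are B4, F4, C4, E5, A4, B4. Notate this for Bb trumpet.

Written C4 sounds as Bb3 on the Bb trumpet, so concert pitches are written a major second up.
B4 to C#5
F4 to G4
C4 to D4
E5 to F#5
A4 to B4
B4 to C#5

C#5 G4 D4 F#5 B4 C#5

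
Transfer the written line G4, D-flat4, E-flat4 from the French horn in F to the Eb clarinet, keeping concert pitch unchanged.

A3 Eb3 F3

First find concert pitch: the French horn in F sounds a perfect fifth below written, so G4 D-flat4 E-flat4 sounds C4 Gb3 Ab3.
Then write for Eb clarinet: it sounds a minor third above written, so the part must be a minor third below concert.
C4 → A3
Gb3 → Eb3
Ab3 → F3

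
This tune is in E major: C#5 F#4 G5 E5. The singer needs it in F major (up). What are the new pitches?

D5 G4 Ab5 F5

E major to F major up is a minor second, so every note moves up by that interval.
C#5 → D5
F#4 → G4
G5 → Ab5
E5 → F5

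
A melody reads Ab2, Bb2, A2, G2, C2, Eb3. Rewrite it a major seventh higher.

Ab2: a seventh up reaches G, and 11 semitones makes it G3.
Bb2: a seventh up reaches A, and 11 semitones makes it A3.
A2: a seventh up reaches G, and 11 semitones makes it G#3.
G2: a seventh up reaches F, and 11 semitones makes it F#3.
C2 up a major seventh is B2.
A major seventh up from Eb3 gives D4.

G3 A3 G#3 F#3 B2 D4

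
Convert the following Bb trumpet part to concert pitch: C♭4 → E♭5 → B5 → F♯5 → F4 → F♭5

The Bb trumpet sounds a major second below written, so transpose each written note down a major second.
Cb4 gives Bbb3
Eb5 gives Db5
B5 gives A5
F#5 gives E5
F4 gives Eb4
Fb5 gives Ebb5

Bbb3 Db5 A5 E5 Eb4 Ebb5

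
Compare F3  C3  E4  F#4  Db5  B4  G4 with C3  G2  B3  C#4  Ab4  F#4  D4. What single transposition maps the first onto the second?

From F3 to C3 is 4 letter names — a fourth of some quality.
C3 to F3 is 5 semitones, which makes it a perfect fourth; the second version is lower, so the direction is down.
Checking another pair — G4 → D4 — gives the same interval.

down a perfect fourth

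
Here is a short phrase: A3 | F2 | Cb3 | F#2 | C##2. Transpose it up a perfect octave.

A4 F3 Cb4 F#3 C##3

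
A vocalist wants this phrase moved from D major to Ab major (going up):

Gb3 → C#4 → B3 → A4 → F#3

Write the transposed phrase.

D major to Ab major up is a diminished fifth, so every note moves up by that interval.
Gb3 to Dbb4
C#4 to G4
B3 to F4
A4 to Eb5
F#3 to C4

Dbb4 G4 F4 Eb5 C4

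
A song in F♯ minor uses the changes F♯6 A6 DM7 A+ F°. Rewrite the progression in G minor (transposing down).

G6 Bb6 EbM7 Bb+ Gb°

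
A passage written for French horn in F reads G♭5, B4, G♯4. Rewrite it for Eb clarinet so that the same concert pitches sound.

Ab4 C#4 A#3

First find concert pitch: the French horn in F sounds a perfect fifth below written, so G♭5 B4 G♯4 sounds Cb5 E4 C#4.
Then write for Eb clarinet: it sounds a minor third above written, so the part must be a minor third below concert.
Cb5 → Ab4
E4 → C#4
C#4 → A#3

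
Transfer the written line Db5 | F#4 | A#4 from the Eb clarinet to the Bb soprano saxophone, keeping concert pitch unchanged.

First find concert pitch: the Eb clarinet sounds a minor third above written, so Db5 F#4 A#4 sounds Fb5 A4 C#5.
Then write for Bb soprano saxophone: it sounds a major second below written, so the part must be a major second above concert.
Fb5 → Gb5
A4 → B4
C#5 → D#5

Gb5 B4 D#5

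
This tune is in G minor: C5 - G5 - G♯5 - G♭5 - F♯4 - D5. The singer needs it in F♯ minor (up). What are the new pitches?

B5 F#6 F##6 F6 E#5 C#6

From G up to F♯ is a major seventh; apply that to each pitch.
C5 -> B5
G5 -> F#6
G#5 -> F##6
Gb5 -> F6
F#4 -> E#5
D5 -> C#6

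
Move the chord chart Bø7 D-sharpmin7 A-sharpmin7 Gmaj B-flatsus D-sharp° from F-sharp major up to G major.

Cø7 Emin7 Bmin7 Abmaj Cbsus E°

F-sharp major up to G major is a minor second; each chord root moves by that interval while the quality stays the same.
Bø7: root B up a minor second → C, giving Cø7.
D-sharpmin7: root D-sharp up a minor second → E, giving Emin7.
A-sharpmin7: root A-sharp up a minor second → B, giving Bmin7.
Gmaj: root G up a minor second → Ab, giving Abmaj.
B-flatsus: root B-flat up a minor second → Cb, giving Cbsus.
D-sharp°: root D-sharp up a minor second → E, giving E°.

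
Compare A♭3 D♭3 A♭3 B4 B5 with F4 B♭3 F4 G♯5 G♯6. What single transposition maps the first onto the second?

up a major sixth

From Ab3 to F4 is 6 letter names — a sixth of some quality.
Ab3 to F4 is 9 semitones, which makes it a major sixth; the second version is higher, so the direction is up.
Checking another pair — B5 → G#6 — gives the same interval.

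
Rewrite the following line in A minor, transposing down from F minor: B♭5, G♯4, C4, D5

F minor to A minor down is a minor sixth, so every note moves down by that interval.
Bb5 to D5
G#4 to B#3
C4 to E3
D5 to F#4

D5 B#3 E3 F#4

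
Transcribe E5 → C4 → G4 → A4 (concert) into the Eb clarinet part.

C#5 A3 E4 F#4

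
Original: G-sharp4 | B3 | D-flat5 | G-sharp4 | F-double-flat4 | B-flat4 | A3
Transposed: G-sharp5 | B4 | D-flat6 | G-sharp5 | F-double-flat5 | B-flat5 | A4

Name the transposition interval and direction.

up a perfect octave

Take the first pair: G#4 → G#5. G to G spans 8 letter names, so the interval is some kind of octave.
G#4 to G#5 is 12 semitones, which makes it a perfect octave; the second version is higher, so the direction is up.
Checking another pair — A3 → A4 — gives the same interval.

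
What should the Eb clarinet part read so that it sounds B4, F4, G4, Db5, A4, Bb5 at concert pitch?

G#4 D4 E4 Bb4 F#4 G5

Written C4 sounds as Eb4 on the Eb clarinet, so concert pitches are written a minor third down.
B4 -> G#4
F4 -> D4
G4 -> E4
Db5 -> Bb4
A4 -> F#4
Bb5 -> G5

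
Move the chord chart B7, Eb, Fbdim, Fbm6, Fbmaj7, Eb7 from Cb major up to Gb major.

F#7 Bb Cbdim Cbm6 Cbmaj7 Bb7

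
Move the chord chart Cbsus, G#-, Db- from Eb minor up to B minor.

Eb minor up to B minor is an augmented fifth; each chord root moves by that interval while the quality stays the same.
Cbsus: root Cb up an augmented fifth → G, giving Gsus.
G#-: root G# up an augmented fifth → D##, giving D##-.
Db-: root Db up an augmented fifth → A, giving A-.

Gsus D##- A-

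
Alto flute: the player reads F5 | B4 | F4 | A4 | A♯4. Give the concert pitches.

C5 F#4 C4 E4 E#4

Written C4 on the alto flute sounds as G3, a perfect fourth lower; apply that shift to every note.
F5 to C5
B4 to F#4
F4 to C4
A4 to E4
A#4 to E#4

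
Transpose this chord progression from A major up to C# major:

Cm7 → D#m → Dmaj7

A major up to C# major is a major third; each chord root moves by that interval while the quality stays the same.
Cm7: root C up a major third → E, giving Em7.
D#m: root D# up a major third → F##, giving F##m.
Dmaj7: root D up a major third → F#, giving F#maj7.

Em7 F##m F#maj7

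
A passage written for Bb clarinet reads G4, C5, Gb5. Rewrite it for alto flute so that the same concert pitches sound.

Bb4 Eb5 Bbb5

First find concert pitch: the Bb clarinet sounds a major second below written, so G4 C5 Gb5 sounds F4 Bb4 Fb5.
Then write for alto flute: it sounds a perfect fourth below written, so the part must be a perfect fourth above concert.
F4 → Bb4
Bb4 → Eb5
Fb5 → Bbb5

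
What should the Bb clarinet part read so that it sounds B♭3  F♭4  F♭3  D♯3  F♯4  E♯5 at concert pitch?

C4 Gb4 Gb3 E#3 G#4 F##5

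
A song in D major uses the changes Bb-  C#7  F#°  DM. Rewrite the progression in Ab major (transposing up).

D major up to Ab major is a diminished fifth; each chord root moves by that interval while the quality stays the same.
Bb-: root Bb up a diminished fifth → Fb, giving Fb-.
C#7: root C# up a diminished fifth → G, giving G7.
F#°: root F# up a diminished fifth → C, giving C°.
DM: root D up a diminished fifth → Ab, giving AbM.

Fb- G7 C° AbM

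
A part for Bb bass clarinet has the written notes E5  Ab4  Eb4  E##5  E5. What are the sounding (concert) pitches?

D4 Gb3 Db3 D##4 D4

Written C4 on the Bb bass clarinet sounds as Bb2, a major ninth lower; apply that shift to every note.
E5 -> D4
Ab4 -> Gb3
Eb4 -> Db3
E##5 -> D##4
E5 -> D4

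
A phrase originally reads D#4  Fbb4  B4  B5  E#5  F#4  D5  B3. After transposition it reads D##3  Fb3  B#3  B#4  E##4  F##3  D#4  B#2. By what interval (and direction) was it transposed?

down a diminished octave

From D#4 to D##3 is 8 letter names — an octave of some quality.
D##3 to D#4 is 11 semitones, which makes it a diminished octave; the second version is lower, so the direction is down.
Checking another pair — B3 → B#2 — gives the same interval.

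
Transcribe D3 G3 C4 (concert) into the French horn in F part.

The French horn in F sounds a perfect fifth below written, so the written part must be a perfect fifth above concert — transpose each note up.
D3 → A3
G3 → D4
C4 → G4

A3 D4 G4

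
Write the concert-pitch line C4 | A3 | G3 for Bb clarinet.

D4 B3 A3

The Bb clarinet sounds a major second below written, so the written part must be a major second above concert — transpose each note up.
C4 to D4
A3 to B3
G3 to A3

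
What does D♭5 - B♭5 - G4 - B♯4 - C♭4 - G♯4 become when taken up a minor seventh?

Cb6 Ab6 F5 A#5 Bbb4 F#5

Db5 → Cb6
Bb5 → Ab6
G4 → F5
B#4 → A#5
Cb4 → Bbb4
G#4 → F#5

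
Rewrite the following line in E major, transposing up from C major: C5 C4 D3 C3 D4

E5 E4 F#3 E3 F#4

C major to E major up is a major third, so every note moves up by that interval.
C5 becomes E5
C4 becomes E4
D3 becomes F#3
C3 becomes E3
D4 becomes F#4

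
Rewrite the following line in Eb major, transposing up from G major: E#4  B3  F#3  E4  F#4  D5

From G up to Eb is a minor sixth; apply that to each pitch.
E#4 to C#5
B3 to G4
F#3 to D4
E4 to C5
F#4 to D5
D5 to Bb5

C#5 G4 D4 C5 D5 Bb5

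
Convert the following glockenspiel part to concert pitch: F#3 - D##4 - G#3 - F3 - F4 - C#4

The glockenspiel sounds a perfect fifteenth above written, so transpose each written note up a perfect fifteenth.
F#3 becomes F#5
D##4 becomes D##6
G#3 becomes G#5
F3 becomes F5
F4 becomes F6
C#4 becomes C#6

F#5 D##6 G#5 F5 F6 C#6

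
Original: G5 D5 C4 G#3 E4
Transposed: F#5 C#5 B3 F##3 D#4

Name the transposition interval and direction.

From G5 to F#5 is 2 letter names — a second of some quality.
F#5 to G5 is 1 semitone, which makes it a minor second; the second version is lower, so the direction is down.
Checking another pair — E4 → D#4 — gives the same interval.

down a minor second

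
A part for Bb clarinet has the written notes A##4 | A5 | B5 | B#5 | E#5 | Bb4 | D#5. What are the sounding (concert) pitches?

Written C4 on the Bb clarinet sounds as Bb3, a major second lower; apply that shift to every note.
A##4 becomes G##4
A5 becomes G5
B5 becomes A5
B#5 becomes A#5
E#5 becomes D#5
Bb4 becomes Ab4
D#5 becomes C#5

G##4 G5 A5 A#5 D#5 Ab4 C#5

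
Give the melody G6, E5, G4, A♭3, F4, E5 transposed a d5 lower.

G6 to C#6
E5 to A#4
G4 to C#4
Ab3 to D3
F4 to B3
E5 to A#4

C#6 A#4 C#4 D3 B3 A#4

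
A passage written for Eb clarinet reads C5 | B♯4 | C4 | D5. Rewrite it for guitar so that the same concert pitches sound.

Eb6 D#6 Eb5 F6

First find concert pitch: the Eb clarinet sounds a minor third above written, so C5 B♯4 C4 D5 sounds Eb5 D#5 Eb4 F5.
Then write for guitar: it sounds a perfect octave below written, so the part must be a perfect octave above concert.
Eb5 → Eb6
D#5 → D#6
Eb4 → Eb5
F5 → F6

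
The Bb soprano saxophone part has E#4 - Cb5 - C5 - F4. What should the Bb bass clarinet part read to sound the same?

First find concert pitch: the Bb soprano saxophone sounds a major second below written, so E#4 Cb5 C5 F4 sounds D#4 Bbb4 Bb4 Eb4.
Then write for Bb bass clarinet: it sounds a major ninth below written, so the part must be a major ninth above concert.
D#4 → E#5
Bbb4 → Cb6
Bb4 → C6
Eb4 → F5

E#5 Cb6 C6 F5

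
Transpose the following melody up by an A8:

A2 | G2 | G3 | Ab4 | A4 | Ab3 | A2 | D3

A#3 G#3 G#4 A5 A#5 A4 A#3 D#4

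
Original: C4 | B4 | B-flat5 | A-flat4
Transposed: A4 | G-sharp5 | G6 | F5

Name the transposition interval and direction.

up a major sixth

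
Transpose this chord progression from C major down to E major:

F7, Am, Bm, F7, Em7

A7 C#m D#m A7 G#m7

C major down to E major is a minor sixth; each chord root moves by that interval while the quality stays the same.
F7: root F down a minor sixth → A, giving A7.
Am: root A down a minor sixth → C#, giving C#m.
Bm: root B down a minor sixth → D#, giving D#m.
F7: root F down a minor sixth → A, giving A7.
Em7: root E down a minor sixth → G#, giving G#m7.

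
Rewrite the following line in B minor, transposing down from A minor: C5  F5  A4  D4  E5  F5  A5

A minor to B minor down is a minor seventh, so every note moves down by that interval.
C5 → D4
F5 → G4
A4 → B3
D4 → E3
E5 → F#4
F5 → G4
A5 → B4

D4 G4 B3 E3 F#4 G4 B4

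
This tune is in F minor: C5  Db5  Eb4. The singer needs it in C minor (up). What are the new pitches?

F minor to C minor up is a perfect fifth, so every note moves up by that interval.
C5 → G5
Db5 → Ab5
Eb4 → Bb4

G5 Ab5 Bb4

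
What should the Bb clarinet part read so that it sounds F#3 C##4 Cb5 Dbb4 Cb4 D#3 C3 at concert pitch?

Written C4 sounds as Bb3 on the Bb clarinet, so concert pitches are written a major second up.
F#3 to G#3
C##4 to D##4
Cb5 to Db5
Dbb4 to Ebb4
Cb4 to Db4
D#3 to E#3
C3 to D3

G#3 D##4 Db5 Ebb4 Db4 E#3 D3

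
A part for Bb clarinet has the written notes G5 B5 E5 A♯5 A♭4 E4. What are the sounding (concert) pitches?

F5 A5 D5 G#5 Gb4 D4

Written C4 on the Bb clarinet sounds as Bb3, a major second lower; apply that shift to every note.
G5 becomes F5
B5 becomes A5
E5 becomes D5
A#5 becomes G#5
Ab4 becomes Gb4
E4 becomes D4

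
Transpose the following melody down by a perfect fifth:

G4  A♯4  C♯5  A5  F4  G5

G4 -> C4
A#4 -> D#4
C#5 -> F#4
A5 -> D5
F4 -> Bb3
G5 -> C5

C4 D#4 F#4 D5 Bb3 C5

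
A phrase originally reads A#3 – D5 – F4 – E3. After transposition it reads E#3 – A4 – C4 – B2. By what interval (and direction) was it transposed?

From A#3 to E#3 is 4 letter names — a fourth of some quality.
E#3 to A#3 is 5 semitones, which makes it a perfect fourth; the second version is lower, so the direction is down.
Checking another pair — E3 → B2 — gives the same interval.

down a perfect fourth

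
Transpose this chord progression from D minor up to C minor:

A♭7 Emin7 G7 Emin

Gb7 Dmin7 F7 Dmin

D minor up to C minor is a minor seventh; each chord root moves by that interval while the quality stays the same.
A♭7: root A♭ up a minor seventh → Gb, giving Gb7.
Emin7: root E up a minor seventh → D, giving Dmin7.
G7: root G up a minor seventh → F, giving F7.
Emin: root E up a minor seventh → D, giving Dmin.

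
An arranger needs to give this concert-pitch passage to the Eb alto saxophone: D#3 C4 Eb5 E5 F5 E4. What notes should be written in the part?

B#3 A4 C6 C#6 D6 C#5

Written C4 sounds as Eb3 on the Eb alto saxophone, so concert pitches are written a major sixth up.
D#3 -> B#3
C4 -> A4
Eb5 -> C6
E5 -> C#6
F5 -> D6
E4 -> C#5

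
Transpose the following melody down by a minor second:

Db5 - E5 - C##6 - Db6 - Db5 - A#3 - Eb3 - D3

C5 D#5 B##5 C6 C5 G##3 D3 C#3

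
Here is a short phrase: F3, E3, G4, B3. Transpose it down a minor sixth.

F3 down a minor sixth is A2.
E3 down a minor sixth is G#2.
A minor sixth down from G4 gives B3.
A minor sixth down from B3 gives D#3.

A2 G#2 B3 D#3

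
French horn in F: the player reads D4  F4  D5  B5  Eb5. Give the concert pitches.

G3 Bb3 G4 E5 Ab4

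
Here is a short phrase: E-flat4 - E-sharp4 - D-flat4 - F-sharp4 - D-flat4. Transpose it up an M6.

A major sixth up from Eb4 gives C5.
E#4 up a major sixth is C##5.
A major sixth up from Db4 gives Bb4.
F#4: a sixth up reaches D, and 9 semitones makes it D#5.
Db4 up a major sixth is Bb4.

C5 C##5 Bb4 D#5 Bb4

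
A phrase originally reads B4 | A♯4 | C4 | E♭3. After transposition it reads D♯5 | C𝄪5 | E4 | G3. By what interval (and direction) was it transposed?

Take the first pair: B4 → D#5. B to D spans 3 letter names, so the interval is some kind of third.
B4 to D#5 is 4 semitones, which makes it a major third; the second version is higher, so the direction is up.
Checking another pair — Eb3 → G3 — gives the same interval.

up a major third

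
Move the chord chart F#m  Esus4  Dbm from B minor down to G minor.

Dm Csus4 Bbbm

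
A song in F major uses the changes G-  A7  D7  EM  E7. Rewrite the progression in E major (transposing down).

F major down to E major is a minor second; each chord root moves by that interval while the quality stays the same.
G-: root G down a minor second → F#, giving F#-.
A7: root A down a minor second → G#, giving G#7.
D7: root D down a minor second → C#, giving C#7.
EM: root E down a minor second → D#, giving D#M.
E7: root E down a minor second → D#, giving D#7.

F#- G#7 C#7 D#M D#7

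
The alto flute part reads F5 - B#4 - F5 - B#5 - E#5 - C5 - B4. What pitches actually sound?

C5 F##4 C5 F##5 B#4 G4 F#4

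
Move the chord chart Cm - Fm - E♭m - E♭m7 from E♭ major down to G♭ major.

E♭ major down to G♭ major is a major sixth; each chord root moves by that interval while the quality stays the same.
Cm: root C down a major sixth → Eb, giving Ebm.
Fm: root F down a major sixth → Ab, giving Abm.
E♭m: root E♭ down a major sixth → Gb, giving Gbm.
E♭m7: root E♭ down a major sixth → Gb, giving Gbm7.

Ebm Abm Gbm Gbm7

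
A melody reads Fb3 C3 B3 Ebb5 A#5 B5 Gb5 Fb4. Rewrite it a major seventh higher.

A major seventh up from Fb3 gives Eb4.
C3 up a major seventh is B3.
B3: a seventh up reaches A, and 11 semitones makes it A#4.
Ebb5 up a major seventh is Db6.
A#5 up a major seventh is G##6.
B5: a seventh up reaches A, and 11 semitones makes it A#6.
Gb5: a seventh up reaches F, and 11 semitones makes it F6.
Fb4 up a major seventh is Eb5.

Eb4 B3 A#4 Db6 G##6 A#6 F6 Eb5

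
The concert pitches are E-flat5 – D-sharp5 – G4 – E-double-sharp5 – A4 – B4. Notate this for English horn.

Written C4 sounds as F3 on the English horn, so concert pitches are written a perfect fifth up.
Eb5 -> Bb5
D#5 -> A#5
G4 -> D5
E##5 -> B##5
A4 -> E5
B4 -> F#5

Bb5 A#5 D5 B##5 E5 F#5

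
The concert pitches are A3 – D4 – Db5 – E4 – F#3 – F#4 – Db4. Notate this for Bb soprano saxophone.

B3 E4 Eb5 F#4 G#3 G#4 Eb4

Written C4 sounds as Bb3 on the Bb soprano saxophone, so concert pitches are written a major second up.
A3 becomes B3
D4 becomes E4
Db5 becomes Eb5
E4 becomes F#4
F#3 becomes G#3
F#4 becomes G#4
Db4 becomes Eb4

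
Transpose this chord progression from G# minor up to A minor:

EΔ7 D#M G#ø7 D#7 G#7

G# minor up to A minor is a minor second; each chord root moves by that interval while the quality stays the same.
EΔ7: root E up a minor second → F, giving FΔ7.
D#M: root D# up a minor second → E, giving EM.
G#ø7: root G# up a minor second → A, giving Aø7.
D#7: root D# up a minor second → E, giving E7.
G#7: root G# up a minor second → A, giving A7.

FΔ7 EM Aø7 E7 A7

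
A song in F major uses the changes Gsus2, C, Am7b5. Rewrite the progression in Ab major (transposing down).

F major down to Ab major is a major sixth; each chord root moves by that interval while the quality stays the same.
Gsus2: root G down a major sixth → Bb, giving Bbsus2.
C: root C down a major sixth → Eb, giving Eb.
Am7b5: root A down a major sixth → C, giving Cm7b5.

Bbsus2 Eb Cm7b5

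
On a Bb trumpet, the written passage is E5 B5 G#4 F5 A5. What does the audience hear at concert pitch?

D5 A5 F#4 Eb5 G5

The Bb trumpet sounds a major second below written, so transpose each written note down a major second.
E5 -> D5
B5 -> A5
G#4 -> F#4
F5 -> Eb5
A5 -> G5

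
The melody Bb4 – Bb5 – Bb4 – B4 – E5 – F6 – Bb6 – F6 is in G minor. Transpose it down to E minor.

G4 G5 G4 G#4 C#5 D6 G6 D6

G minor to E minor down is a minor third, so every note moves down by that interval.
Bb4 becomes G4
Bb5 becomes G5
Bb4 becomes G4
B4 becomes G#4
E5 becomes C#5
F6 becomes D6
Bb6 becomes G6
F6 becomes D6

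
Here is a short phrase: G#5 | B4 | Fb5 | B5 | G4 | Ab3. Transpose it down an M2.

G#5 down a major second is F#5.
B4 down a major second is A4.
Fb5 down a major second is Ebb5.
B5: a second down reaches A, and 2 semitones makes it A5.
G4: a second down reaches F, and 2 semitones makes it F4.
A major second down from Ab3 gives Gb3.

F#5 A4 Ebb5 A5 F4 Gb3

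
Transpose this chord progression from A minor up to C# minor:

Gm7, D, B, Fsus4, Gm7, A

A minor up to C# minor is a major third; each chord root moves by that interval while the quality stays the same.
Gm7: root G up a major third → B, giving Bm7.
D: root D up a major third → F#, giving F#.
B: root B up a major third → D#, giving D#.
Fsus4: root F up a major third → A, giving Asus4.
Gm7: root G up a major third → B, giving Bm7.
A: root A up a major third → C#, giving C#.

Bm7 F# D# Asus4 Bm7 C#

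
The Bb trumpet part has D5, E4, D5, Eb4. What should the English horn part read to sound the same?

First find concert pitch: the Bb trumpet sounds a major second below written, so D5 E4 D5 Eb4 sounds C5 D4 C5 Db4.
Then write for English horn: it sounds a perfect fifth below written, so the part must be a perfect fifth above concert.
C5 → G5
D4 → A4
C5 → G5
Db4 → Ab4

G5 A4 G5 Ab4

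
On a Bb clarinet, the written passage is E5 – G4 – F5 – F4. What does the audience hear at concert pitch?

D5 F4 Eb5 Eb4

The Bb clarinet sounds a major second below written, so transpose each written note down a major second.
E5 to D5
G4 to F4
F5 to Eb5
F4 to Eb4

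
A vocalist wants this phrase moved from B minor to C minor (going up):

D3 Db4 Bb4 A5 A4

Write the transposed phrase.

From B up to C is a minor second; apply that to each pitch.
D3 -> Eb3
Db4 -> Ebb4
Bb4 -> Cb5
A5 -> Bb5
A4 -> Bb4

Eb3 Ebb4 Cb5 Bb5 Bb4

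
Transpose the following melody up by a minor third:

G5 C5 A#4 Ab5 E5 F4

G5 -> Bb5
C5 -> Eb5
A#4 -> C#5
Ab5 -> Cb6
E5 -> G5
F4 -> Ab4

Bb5 Eb5 C#5 Cb6 G5 Ab4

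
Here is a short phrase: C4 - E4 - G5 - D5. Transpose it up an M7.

B4 D#5 F#6 C#6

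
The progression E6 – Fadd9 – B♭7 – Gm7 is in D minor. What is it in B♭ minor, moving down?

D minor down to B♭ minor is a major third; each chord root moves by that interval while the quality stays the same.
E6: root E down a major third → C, giving C6.
Fadd9: root F down a major third → Db, giving Dbadd9.
B♭7: root B♭ down a major third → Gb, giving Gb7.
Gm7: root G down a major third → Eb, giving Ebm7.

C6 Dbadd9 Gb7 Ebm7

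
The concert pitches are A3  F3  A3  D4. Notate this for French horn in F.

E4 C4 E4 A4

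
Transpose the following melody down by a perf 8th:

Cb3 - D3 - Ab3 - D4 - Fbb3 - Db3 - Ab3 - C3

Cb2 D2 Ab2 D3 Fbb2 Db2 Ab2 C2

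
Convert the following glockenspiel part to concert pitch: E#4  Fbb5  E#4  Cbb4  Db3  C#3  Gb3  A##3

Written C4 on the glockenspiel sounds as C6, a perfect fifteenth higher; apply that shift to every note.
E#4 to E#6
Fbb5 to Fbb7
E#4 to E#6
Cbb4 to Cbb6
Db3 to Db5
C#3 to C#5
Gb3 to Gb5
A##3 to A##5

E#6 Fbb7 E#6 Cbb6 Db5 C#5 Gb5 A##5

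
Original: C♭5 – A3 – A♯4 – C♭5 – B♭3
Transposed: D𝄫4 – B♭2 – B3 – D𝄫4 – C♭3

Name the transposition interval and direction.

down a major seventh

Take the first pair: Cb5 → Dbb4. C to D spans 7 letter names, so the interval is some kind of seventh.
Dbb4 to Cb5 is 11 semitones, which makes it a major seventh; the second version is lower, so the direction is down.
Checking another pair — Bb3 → Cb3 — gives the same interval.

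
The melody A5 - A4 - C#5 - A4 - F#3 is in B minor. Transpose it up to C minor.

Bb5 Bb4 D5 Bb4 G3

From B up to C is a minor second; apply that to each pitch.
A5 -> Bb5
A4 -> Bb4
C#5 -> D5
A4 -> Bb4
F#3 -> G3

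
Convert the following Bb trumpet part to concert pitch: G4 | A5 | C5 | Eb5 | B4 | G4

The Bb trumpet sounds a major second below written, so transpose each written note down a major second.
G4 becomes F4
A5 becomes G5
C5 becomes Bb4
Eb5 becomes Db5
B4 becomes A4
G4 becomes F4

F4 G5 Bb4 Db5 A4 F4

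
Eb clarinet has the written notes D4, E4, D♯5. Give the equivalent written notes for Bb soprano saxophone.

First find concert pitch: the Eb clarinet sounds a minor third above written, so D4 E4 D♯5 sounds F4 G4 F#5.
Then write for Bb soprano saxophone: it sounds a major second below written, so the part must be a major second above concert.
F4 → G4
G4 → A4
F#5 → G#5

G4 A4 G#5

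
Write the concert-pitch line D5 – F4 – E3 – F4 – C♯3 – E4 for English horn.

The English horn sounds a perfect fifth below written, so the written part must be a perfect fifth above concert — transpose each note up.
D5 becomes A5
F4 becomes C5
E3 becomes B3
F4 becomes C5
C#3 becomes G#3
E4 becomes B4

A5 C5 B3 C5 G#3 B4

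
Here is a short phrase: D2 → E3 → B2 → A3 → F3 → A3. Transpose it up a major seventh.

C#3 D#4 A#3 G#4 E4 G#4

D2: a seventh up reaches C, and 11 semitones makes it C#3.
A major seventh up from E3 gives D#4.
A major seventh up from B2 gives A#3.
A3: a seventh up reaches G, and 11 semitones makes it G#4.
A major seventh up from F3 gives E4.
A major seventh up from A3 gives G#4.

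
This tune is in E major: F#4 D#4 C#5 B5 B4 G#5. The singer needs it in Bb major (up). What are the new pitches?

From E up to Bb is a diminished fifth; apply that to each pitch.
F#4 to C5
D#4 to A4
C#5 to G5
B5 to F6
B4 to F5
G#5 to D6

C5 A4 G5 F6 F5 D6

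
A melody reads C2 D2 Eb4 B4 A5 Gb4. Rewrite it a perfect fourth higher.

C2 → F2
D2 → G2
Eb4 → Ab4
B4 → E5
A5 → D6
Gb4 → Cb5

F2 G2 Ab4 E5 D6 Cb5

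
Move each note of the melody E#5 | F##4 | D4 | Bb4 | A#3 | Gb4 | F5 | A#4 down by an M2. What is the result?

D#5 E#4 C4 Ab4 G#3 Fb4 Eb5 G#4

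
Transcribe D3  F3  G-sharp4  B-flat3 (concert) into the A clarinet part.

F3 Ab3 B4 Db4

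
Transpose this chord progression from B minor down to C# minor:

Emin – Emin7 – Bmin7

B minor down to C# minor is a minor seventh; each chord root moves by that interval while the quality stays the same.
Emin: root E down a minor seventh → F#, giving F#min.
Emin7: root E down a minor seventh → F#, giving F#min7.
Bmin7: root B down a minor seventh → C#, giving C#min7.

F#min F#min7 C#min7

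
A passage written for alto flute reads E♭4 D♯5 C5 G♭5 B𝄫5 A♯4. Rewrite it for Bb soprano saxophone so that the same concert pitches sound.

C4 B#4 A4 Eb5 Gb5 F##4

First find concert pitch: the alto flute sounds a perfect fourth below written, so E♭4 D♯5 C5 G♭5 B𝄫5 A♯4 sounds Bb3 A#4 G4 Db5 Fb5 E#4.
Then write for Bb soprano saxophone: it sounds a major second below written, so the part must be a major second above concert.
Bb3 → C4
A#4 → B#4
G4 → A4
Db5 → Eb5
Fb5 → Gb5
E#4 → F##4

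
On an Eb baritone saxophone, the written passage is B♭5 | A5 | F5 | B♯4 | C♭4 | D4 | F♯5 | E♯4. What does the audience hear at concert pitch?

Db4 C4 Ab3 D#3 Ebb2 F2 A3 G#2

Written C4 on the Eb baritone saxophone sounds as Eb2, a major thirteenth lower; apply that shift to every note.
Bb5 gives Db4
A5 gives C4
F5 gives Ab3
B#4 gives D#3
Cb4 gives Ebb2
D4 gives F2
F#5 gives A3
E#4 gives G#2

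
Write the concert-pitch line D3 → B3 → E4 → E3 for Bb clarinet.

E3 C#4 F#4 F#3

Written C4 sounds as Bb3 on the Bb clarinet, so concert pitches are written a major second up.
D3 gives E3
B3 gives C#4
E4 gives F#4
E3 gives F#3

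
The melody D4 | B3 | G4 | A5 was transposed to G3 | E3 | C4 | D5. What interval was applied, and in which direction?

down a perfect fifth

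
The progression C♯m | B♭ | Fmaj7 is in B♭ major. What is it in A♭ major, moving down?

Bm Ab Ebmaj7

B♭ major down to A♭ major is a major second; each chord root moves by that interval while the quality stays the same.
C♯m: root C♯ down a major second → B, giving Bm.
B♭: root B♭ down a major second → Ab, giving Ab.
Fmaj7: root F down a major second → Eb, giving Ebmaj7.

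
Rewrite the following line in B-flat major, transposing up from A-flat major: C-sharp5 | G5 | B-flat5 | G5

From A-flat up to B-flat is a major second; apply that to each pitch.
C#5 to D#5
G5 to A5
Bb5 to C6
G5 to A5

D#5 A5 C6 A5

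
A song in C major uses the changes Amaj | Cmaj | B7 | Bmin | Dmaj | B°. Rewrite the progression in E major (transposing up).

C major up to E major is a major third; each chord root moves by that interval while the quality stays the same.
Amaj: root A up a major third → C#, giving C#maj.
Cmaj: root C up a major third → E, giving Emaj.
B7: root B up a major third → D#, giving D#7.
Bmin: root B up a major third → D#, giving D#min.
Dmaj: root D up a major third → F#, giving F#maj.
B°: root B up a major third → D#, giving D#°.

C#maj Emaj D#7 D#min F#maj D#°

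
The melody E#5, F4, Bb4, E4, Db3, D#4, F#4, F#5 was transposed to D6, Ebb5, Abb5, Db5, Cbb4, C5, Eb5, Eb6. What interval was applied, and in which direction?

up a diminished seventh

Take the first pair: E#5 → D6. E to D spans 7 letter names, so the interval is some kind of seventh.
E#5 to D6 is 9 semitones, which makes it a diminished seventh; the second version is higher, so the direction is up.
Checking another pair — F#5 → Eb6 — gives the same interval.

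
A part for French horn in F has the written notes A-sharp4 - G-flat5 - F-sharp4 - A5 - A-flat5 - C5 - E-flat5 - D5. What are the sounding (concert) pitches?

The French horn in F sounds a perfect fifth below written, so transpose each written note down a perfect fifth.
A#4 becomes D#4
Gb5 becomes Cb5
F#4 becomes B3
A5 becomes D5
Ab5 becomes Db5
C5 becomes F4
Eb5 becomes Ab4
D5 becomes G4

D#4 Cb5 B3 D5 Db5 F4 Ab4 G4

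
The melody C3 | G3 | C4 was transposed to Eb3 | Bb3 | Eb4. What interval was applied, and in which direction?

Take the first pair: C3 → Eb3. C to E spans 3 letter names, so the interval is some kind of third.
C3 to Eb3 is 3 semitones, which makes it a minor third; the second version is higher, so the direction is up.
Checking another pair — C4 → Eb4 — gives the same interval.

up a minor third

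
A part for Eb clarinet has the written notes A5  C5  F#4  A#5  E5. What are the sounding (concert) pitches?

C6 Eb5 A4 C#6 G5

Written C4 on the Eb clarinet sounds as Eb4, a minor third higher; apply that shift to every note.
A5 gives C6
C5 gives Eb5
F#4 gives A4
A#5 gives C#6
E5 gives G5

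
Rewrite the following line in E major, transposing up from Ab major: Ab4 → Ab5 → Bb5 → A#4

E5 E6 F#6 E##5

From Ab up to E is an augmented fifth; apply that to each pitch.
Ab4 becomes E5
Ab5 becomes E6
Bb5 becomes F#6
A#4 becomes E##5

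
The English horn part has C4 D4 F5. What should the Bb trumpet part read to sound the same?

G3 A3 C5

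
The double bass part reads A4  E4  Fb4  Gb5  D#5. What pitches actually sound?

Written C4 on the double bass sounds as C3, a perfect octave lower; apply that shift to every note.
A4 to A3
E4 to E3
Fb4 to Fb3
Gb5 to Gb4
D#5 to D#4

A3 E3 Fb3 Gb4 D#4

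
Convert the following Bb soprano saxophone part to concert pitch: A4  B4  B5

Written C4 on the Bb soprano saxophone sounds as Bb3, a major second lower; apply that shift to every note.
A4 to G4
B4 to A4
B5 to A5

G4 A4 A5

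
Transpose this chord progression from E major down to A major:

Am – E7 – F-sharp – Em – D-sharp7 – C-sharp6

Dm A7 B Am G#7 F#6

E major down to A major is a perfect fifth; each chord root moves by that interval while the quality stays the same.
Am: root A down a perfect fifth → D, giving Dm.
E7: root E down a perfect fifth → A, giving A7.
F-sharp: root F-sharp down a perfect fifth → B, giving B.
Em: root E down a perfect fifth → A, giving Am.
D-sharp7: root D-sharp down a perfect fifth → G#, giving G#7.
C-sharp6: root C-sharp down a perfect fifth → F#, giving F#6.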